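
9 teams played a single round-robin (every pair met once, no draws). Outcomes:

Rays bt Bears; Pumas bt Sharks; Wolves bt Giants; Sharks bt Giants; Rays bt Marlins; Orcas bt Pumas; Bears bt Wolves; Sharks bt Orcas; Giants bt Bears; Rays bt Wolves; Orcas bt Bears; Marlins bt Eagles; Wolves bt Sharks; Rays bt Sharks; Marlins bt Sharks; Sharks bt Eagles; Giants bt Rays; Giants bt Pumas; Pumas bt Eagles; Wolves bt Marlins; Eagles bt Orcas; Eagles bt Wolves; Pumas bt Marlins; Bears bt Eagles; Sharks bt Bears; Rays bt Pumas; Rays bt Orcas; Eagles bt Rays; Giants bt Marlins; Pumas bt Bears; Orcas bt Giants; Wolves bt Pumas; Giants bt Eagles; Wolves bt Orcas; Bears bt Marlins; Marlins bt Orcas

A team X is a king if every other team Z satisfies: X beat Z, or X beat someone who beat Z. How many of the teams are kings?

Sharks reaches everyone (king).
Giants reaches everyone (king).
Eagles reaches everyone (king).
Pumas reaches everyone (king).
Orcas reaches everyone (king).
Rays reaches everyone (king).
Bears reaches everyone (king).
Marlins reaches everyone (king).
Wolves reaches everyone (king).
Kings: Sharks, Giants, Eagles, Pumas, Orcas, Rays, Bears, Marlins, Wolves — 9.

9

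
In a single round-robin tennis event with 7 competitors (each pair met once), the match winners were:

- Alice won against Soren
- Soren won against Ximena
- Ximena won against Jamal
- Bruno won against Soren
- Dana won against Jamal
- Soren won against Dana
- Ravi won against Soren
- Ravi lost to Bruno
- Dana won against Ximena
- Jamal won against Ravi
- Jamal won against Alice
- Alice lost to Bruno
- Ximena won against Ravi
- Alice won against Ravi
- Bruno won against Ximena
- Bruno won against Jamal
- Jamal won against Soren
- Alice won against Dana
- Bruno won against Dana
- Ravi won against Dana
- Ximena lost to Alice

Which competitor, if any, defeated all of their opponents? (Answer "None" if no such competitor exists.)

Bruno

Bruno has 6 wins out of 6 opponents — a perfect record.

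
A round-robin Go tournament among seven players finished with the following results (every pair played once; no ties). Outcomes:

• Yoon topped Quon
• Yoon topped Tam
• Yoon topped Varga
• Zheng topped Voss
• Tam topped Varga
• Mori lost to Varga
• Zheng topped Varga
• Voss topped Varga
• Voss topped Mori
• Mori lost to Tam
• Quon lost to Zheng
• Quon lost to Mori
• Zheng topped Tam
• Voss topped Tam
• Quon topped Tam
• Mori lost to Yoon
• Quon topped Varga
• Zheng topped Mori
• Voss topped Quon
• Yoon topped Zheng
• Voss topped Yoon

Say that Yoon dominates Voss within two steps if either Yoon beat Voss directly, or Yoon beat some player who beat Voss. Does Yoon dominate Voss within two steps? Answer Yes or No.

Yoon did not beat Voss directly.
Yoon beat Zheng, Mori, Varga, Quon, Tam. Of those, Zheng beat Voss.

Yes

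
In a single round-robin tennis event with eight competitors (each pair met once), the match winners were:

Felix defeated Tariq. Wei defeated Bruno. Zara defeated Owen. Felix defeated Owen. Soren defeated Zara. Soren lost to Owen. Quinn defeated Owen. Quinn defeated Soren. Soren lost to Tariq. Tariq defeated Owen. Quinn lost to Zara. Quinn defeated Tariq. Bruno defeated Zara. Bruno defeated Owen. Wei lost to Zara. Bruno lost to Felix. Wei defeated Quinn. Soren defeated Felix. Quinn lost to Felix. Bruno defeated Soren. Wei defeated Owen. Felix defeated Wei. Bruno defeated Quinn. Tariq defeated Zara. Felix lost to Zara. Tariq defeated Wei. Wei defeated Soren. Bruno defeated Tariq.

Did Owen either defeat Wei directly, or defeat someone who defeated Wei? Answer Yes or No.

Owen did not beat Wei directly.
Owen beat Soren, but each of them lost to Wei. No two-step path.

No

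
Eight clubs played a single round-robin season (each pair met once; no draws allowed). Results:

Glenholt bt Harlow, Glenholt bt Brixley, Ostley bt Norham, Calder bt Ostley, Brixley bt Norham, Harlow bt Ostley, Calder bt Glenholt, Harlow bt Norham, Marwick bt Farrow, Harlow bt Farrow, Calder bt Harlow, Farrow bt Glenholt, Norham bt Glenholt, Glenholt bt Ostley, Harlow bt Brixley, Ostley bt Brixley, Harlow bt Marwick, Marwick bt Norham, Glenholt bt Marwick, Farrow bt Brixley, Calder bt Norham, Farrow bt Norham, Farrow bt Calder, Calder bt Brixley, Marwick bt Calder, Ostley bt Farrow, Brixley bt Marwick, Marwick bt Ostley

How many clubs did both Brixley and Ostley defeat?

1

Brixley beat: Norham, Marwick.
Ostley beat: Farrow, Norham, Brixley.
Both beat: Norham — 1.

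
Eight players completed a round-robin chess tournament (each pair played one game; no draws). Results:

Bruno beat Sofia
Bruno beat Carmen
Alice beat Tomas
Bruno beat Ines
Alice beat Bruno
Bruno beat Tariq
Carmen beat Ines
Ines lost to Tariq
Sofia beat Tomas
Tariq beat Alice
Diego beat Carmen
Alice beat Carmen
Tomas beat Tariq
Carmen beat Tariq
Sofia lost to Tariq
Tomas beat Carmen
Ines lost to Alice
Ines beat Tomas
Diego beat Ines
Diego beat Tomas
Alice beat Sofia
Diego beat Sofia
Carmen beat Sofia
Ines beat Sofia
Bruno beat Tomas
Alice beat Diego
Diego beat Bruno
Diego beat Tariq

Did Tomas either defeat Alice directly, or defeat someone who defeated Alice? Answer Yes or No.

Tomas did not beat Alice directly.
Tomas beat Carmen, Tariq. Of those, Tariq beat Alice.

Yes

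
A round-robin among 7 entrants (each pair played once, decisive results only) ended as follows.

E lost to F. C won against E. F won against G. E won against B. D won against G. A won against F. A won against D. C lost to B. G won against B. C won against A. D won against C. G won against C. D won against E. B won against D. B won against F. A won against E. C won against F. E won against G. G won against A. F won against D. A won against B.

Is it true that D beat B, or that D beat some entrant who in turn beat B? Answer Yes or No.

D did not beat B directly.
D beat C, E, G. Of those, E beat B.

Yes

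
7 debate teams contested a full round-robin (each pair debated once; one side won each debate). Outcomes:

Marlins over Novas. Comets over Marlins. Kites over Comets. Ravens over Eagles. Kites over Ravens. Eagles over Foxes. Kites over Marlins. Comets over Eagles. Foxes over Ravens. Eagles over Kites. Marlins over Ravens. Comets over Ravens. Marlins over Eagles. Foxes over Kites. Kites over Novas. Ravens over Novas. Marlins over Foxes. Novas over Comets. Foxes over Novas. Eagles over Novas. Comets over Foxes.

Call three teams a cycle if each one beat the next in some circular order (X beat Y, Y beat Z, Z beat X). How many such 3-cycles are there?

Win totals: Ravens 2, Novas 1, Marlins 4, Eagles 3, Kites 4, Comets 4, Foxes 3.
A team with w wins dominates both others in C(w,2) triples; summing gives 1 + 0 + 6 + 3 + 6 + 6 + 3 = 25 transitive triples.
Total triples C(7,3) = 35, so cyclic triples = 35 − 25 = 10.

10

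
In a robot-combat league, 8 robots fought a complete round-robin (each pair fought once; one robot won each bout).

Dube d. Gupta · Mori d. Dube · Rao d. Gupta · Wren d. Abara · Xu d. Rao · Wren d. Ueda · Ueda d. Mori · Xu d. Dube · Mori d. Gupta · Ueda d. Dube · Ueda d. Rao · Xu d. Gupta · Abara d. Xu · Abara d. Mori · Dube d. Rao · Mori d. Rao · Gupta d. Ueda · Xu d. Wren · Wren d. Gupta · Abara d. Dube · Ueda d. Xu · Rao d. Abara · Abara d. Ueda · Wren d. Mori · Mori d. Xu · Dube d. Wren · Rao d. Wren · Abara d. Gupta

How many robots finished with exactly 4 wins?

Win totals: Xu 4, Rao 3, Abara 5, Mori 4, Dube 3, Wren 4, Gupta 1, Ueda 4.
Exactly 4: Xu, Mori, Wren, Ueda — 4 robots.

4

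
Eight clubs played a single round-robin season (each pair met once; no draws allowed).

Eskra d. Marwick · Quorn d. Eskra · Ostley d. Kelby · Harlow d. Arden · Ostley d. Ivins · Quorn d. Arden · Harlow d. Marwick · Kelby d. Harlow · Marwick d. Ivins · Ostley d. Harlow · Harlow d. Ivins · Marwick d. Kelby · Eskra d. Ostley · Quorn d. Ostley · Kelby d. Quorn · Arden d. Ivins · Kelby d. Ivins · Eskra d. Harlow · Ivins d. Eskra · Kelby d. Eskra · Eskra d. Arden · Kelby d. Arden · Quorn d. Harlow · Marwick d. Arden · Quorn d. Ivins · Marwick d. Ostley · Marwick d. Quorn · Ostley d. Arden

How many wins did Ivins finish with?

1

Ivins' results: beat Eskra; lost to Arden, Harlow, Ostley, Marwick, Quorn, Kelby.
That is 1 win.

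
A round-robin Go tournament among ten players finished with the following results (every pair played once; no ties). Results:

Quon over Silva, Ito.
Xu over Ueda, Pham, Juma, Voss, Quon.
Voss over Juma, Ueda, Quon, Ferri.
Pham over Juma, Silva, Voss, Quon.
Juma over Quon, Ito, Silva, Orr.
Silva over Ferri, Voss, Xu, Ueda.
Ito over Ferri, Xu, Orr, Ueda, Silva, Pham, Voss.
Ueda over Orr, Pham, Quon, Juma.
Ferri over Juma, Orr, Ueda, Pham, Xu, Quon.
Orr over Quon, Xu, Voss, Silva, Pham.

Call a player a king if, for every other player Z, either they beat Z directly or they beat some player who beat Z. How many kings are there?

7

Silva cannot reach Ito in two steps.
Ferri reaches everyone (king).
Juma reaches everyone (king).
Orr reaches everyone (king).
Ito reaches everyone (king).
Xu reaches everyone (king).
Voss reaches everyone (king).
Pham reaches everyone (king).
Quon cannot reach Juma in two steps.
Ueda cannot reach Ferri in two steps.
Kings: Ferri, Juma, Orr, Ito, Xu, Voss, Pham — 7.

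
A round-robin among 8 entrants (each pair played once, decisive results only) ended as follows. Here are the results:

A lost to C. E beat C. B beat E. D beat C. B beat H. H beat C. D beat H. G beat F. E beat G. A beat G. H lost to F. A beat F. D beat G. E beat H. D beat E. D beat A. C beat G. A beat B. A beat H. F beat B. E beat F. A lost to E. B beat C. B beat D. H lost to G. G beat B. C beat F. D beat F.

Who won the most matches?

D

Win totals: A 4, B 4, C 3, D 6, E 5, F 2, G 3, H 1.
D leads with 6 wins (next highest: 5).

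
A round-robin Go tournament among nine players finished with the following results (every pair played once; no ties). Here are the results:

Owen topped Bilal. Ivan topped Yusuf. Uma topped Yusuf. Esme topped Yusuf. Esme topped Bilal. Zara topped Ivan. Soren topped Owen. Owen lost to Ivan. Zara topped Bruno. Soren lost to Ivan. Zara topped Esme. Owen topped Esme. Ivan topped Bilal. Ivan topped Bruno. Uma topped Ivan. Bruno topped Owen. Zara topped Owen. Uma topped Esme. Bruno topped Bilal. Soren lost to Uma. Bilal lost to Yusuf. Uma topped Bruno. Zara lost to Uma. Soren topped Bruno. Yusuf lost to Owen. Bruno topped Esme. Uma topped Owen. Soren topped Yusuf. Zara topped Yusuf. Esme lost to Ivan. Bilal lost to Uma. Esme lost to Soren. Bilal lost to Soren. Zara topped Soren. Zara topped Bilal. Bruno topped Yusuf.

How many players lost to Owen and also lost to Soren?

3

Owen beat: Bilal, Yusuf, Esme.
Soren beat: Bruno, Bilal, Yusuf, Owen, Esme.
Both beat: Bilal, Yusuf, Esme — 3.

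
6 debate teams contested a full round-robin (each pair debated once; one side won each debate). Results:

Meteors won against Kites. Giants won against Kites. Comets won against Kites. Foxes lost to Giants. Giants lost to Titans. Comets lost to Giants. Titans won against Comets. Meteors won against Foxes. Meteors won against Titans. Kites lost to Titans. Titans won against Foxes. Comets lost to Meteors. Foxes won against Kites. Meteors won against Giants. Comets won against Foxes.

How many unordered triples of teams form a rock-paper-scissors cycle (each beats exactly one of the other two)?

0

Win totals: Comets 2, Kites 0, Meteors 5, Giants 3, Titans 4, Foxes 1.
A team with w wins dominates both others in C(w,2) triples; summing gives 1 + 0 + 10 + 3 + 6 + 0 = 20 transitive triples.
Total triples C(6,3) = 20, so cyclic triples = 20 − 20 = 0.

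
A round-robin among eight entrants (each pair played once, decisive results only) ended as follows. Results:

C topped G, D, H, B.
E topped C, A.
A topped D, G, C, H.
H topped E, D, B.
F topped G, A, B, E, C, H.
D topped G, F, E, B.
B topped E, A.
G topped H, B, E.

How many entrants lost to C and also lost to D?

C beat: B, D, G, H.
D beat: B, E, F, G.
Both beat: B, G — 2.

2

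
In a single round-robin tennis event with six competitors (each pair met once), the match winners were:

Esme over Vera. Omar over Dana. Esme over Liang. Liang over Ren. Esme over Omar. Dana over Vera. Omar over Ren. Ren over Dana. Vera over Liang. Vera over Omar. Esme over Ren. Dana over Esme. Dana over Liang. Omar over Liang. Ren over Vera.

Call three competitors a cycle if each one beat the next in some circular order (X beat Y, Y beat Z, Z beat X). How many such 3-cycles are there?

6

Win totals: Ren 2, Liang 1, Dana 3, Esme 4, Vera 2, Omar 3.
A competitor with w wins dominates both others in C(w,2) triples; summing gives 1 + 0 + 3 + 6 + 1 + 3 = 14 transitive triples.
Total triples C(6,3) = 20, so cyclic triples = 20 − 14 = 6.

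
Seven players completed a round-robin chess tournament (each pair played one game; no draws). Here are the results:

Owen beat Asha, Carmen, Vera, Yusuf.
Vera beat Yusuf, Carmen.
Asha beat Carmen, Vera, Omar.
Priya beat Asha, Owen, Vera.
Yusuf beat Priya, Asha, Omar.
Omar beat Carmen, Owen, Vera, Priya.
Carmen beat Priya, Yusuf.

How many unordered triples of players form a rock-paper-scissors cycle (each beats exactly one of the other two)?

Win totals: Asha 3, Yusuf 3, Owen 4, Carmen 2, Omar 4, Priya 3, Vera 2.
A player with w wins dominates both others in C(w,2) triples; summing gives 3 + 3 + 6 + 1 + 6 + 3 + 1 = 23 transitive triples.
Total triples C(7,3) = 35, so cyclic triples = 35 − 23 = 12.

12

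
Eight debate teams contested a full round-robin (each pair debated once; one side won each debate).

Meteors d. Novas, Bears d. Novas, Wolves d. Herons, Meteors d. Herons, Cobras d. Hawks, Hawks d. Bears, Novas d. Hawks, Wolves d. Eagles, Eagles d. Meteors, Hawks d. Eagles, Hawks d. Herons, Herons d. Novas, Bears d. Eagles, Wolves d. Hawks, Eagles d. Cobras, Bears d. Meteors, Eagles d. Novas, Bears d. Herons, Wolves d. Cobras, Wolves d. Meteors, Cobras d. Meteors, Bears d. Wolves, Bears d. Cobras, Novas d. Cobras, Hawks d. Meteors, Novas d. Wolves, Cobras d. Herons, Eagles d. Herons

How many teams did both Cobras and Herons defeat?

0

Cobras beat: Meteors, Hawks, Herons.
Herons beat: Novas.
No one was beaten by both.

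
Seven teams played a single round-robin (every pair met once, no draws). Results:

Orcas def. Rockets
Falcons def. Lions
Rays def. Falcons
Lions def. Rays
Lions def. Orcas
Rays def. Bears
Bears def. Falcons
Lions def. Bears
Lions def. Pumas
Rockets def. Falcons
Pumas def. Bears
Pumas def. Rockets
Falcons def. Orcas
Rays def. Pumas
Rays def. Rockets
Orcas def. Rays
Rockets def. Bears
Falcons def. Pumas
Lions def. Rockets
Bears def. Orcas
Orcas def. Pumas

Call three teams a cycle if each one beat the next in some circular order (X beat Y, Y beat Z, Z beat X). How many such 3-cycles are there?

10

Win totals: Lions 5, Pumas 2, Rays 4, Bears 2, Falcons 3, Rockets 2, Orcas 3.
A team with w wins dominates both others in C(w,2) triples; summing gives 10 + 1 + 6 + 1 + 3 + 1 + 3 = 25 transitive triples.
Total triples C(7,3) = 35, so cyclic triples = 35 − 25 = 10.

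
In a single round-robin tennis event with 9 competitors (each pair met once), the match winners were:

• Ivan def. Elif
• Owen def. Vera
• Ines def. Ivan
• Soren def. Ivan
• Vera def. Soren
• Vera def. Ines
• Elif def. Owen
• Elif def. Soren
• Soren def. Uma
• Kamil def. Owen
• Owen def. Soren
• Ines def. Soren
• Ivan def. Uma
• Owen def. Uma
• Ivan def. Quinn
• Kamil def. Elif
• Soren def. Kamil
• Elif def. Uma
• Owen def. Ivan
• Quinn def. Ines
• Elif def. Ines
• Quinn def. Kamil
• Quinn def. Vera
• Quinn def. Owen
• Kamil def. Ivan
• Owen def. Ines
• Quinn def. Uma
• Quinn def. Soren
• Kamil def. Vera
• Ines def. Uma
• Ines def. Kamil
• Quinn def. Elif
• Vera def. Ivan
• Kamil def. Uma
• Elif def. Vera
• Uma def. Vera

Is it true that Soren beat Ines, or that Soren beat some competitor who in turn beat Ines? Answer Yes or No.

Soren did not beat Ines directly.
Soren beat Kamil, Ivan, Uma, but each of them lost to Ines. No two-step path.

No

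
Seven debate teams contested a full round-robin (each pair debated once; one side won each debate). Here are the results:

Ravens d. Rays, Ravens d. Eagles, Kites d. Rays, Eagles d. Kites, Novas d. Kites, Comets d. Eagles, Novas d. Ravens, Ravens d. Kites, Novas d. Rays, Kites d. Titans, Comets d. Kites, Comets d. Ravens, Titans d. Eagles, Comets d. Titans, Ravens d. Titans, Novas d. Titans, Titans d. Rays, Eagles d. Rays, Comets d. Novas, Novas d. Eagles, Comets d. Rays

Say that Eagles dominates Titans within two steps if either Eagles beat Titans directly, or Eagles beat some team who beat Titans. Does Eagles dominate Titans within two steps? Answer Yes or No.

Eagles did not beat Titans directly.
Eagles beat Rays, Kites. Of those, Kites beat Titans.

Yes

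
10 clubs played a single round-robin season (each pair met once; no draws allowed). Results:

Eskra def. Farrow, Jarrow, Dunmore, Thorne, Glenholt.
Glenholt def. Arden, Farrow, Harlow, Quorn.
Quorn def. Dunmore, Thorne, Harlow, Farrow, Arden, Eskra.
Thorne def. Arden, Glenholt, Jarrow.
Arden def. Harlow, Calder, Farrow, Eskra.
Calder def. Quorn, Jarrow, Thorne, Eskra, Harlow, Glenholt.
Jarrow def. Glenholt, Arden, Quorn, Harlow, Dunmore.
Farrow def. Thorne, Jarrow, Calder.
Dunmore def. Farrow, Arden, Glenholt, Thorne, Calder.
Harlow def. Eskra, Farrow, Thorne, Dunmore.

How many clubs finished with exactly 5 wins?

Win totals: Farrow 3, Jarrow 5, Thorne 3, Harlow 4, Calder 6, Quorn 6, Dunmore 5, Eskra 5, Glenholt 4, Arden 4.
Exactly 5: Jarrow, Dunmore, Eskra — 3 clubs.

3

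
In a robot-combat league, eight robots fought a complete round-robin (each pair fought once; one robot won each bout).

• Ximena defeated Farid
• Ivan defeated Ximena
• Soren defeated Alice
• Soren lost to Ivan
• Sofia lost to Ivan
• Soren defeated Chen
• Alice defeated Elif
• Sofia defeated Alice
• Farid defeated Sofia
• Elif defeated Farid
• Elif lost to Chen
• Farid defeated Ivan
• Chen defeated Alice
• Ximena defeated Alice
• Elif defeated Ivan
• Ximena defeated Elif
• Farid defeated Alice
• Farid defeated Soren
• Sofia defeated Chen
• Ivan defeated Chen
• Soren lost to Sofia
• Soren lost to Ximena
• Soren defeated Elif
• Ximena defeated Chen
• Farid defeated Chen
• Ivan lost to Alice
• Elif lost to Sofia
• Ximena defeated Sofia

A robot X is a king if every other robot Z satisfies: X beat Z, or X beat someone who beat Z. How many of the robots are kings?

5

Ximena reaches everyone (king).
Farid reaches everyone (king).
Elif reaches everyone (king).
Ivan reaches everyone (king).
Alice reaches everyone (king).
Sofia cannot reach Ximena in two steps.
Soren cannot reach Ximena, Sofia in two steps.
Chen cannot reach Ximena, Sofia, Soren in two steps.
Kings: Ximena, Farid, Elif, Ivan, Alice — 5.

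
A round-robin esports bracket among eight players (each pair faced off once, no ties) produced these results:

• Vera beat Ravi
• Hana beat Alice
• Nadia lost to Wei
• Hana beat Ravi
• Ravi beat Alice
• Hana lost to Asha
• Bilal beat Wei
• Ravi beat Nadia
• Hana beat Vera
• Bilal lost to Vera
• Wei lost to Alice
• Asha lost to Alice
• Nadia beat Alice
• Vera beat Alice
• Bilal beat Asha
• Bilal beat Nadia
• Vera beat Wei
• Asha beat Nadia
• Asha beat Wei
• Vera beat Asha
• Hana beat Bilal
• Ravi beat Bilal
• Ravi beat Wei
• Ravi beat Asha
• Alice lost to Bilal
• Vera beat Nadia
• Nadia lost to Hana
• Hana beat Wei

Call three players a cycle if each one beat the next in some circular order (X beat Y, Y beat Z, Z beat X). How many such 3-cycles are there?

6

Win totals: Vera 6, Alice 2, Wei 1, Asha 3, Nadia 1, Hana 6, Bilal 4, Ravi 5.
A player with w wins dominates both others in C(w,2) triples; summing gives 15 + 1 + 0 + 3 + 0 + 15 + 6 + 10 = 50 transitive triples.
Total triples C(8,3) = 56, so cyclic triples = 56 − 50 = 6.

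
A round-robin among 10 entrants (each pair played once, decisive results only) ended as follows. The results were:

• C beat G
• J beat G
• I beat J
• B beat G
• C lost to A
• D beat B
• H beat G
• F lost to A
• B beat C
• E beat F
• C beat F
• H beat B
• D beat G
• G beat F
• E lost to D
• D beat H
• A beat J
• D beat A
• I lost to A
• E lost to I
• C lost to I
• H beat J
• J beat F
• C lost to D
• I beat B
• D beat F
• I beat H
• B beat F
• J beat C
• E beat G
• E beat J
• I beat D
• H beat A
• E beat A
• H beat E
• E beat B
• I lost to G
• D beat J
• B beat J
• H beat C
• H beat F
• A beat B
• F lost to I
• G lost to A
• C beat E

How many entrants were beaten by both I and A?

I beat: B, C, D, E, F, H, J.
A beat: B, C, F, G, I, J.
Both beat: B, C, F, J — 4.

4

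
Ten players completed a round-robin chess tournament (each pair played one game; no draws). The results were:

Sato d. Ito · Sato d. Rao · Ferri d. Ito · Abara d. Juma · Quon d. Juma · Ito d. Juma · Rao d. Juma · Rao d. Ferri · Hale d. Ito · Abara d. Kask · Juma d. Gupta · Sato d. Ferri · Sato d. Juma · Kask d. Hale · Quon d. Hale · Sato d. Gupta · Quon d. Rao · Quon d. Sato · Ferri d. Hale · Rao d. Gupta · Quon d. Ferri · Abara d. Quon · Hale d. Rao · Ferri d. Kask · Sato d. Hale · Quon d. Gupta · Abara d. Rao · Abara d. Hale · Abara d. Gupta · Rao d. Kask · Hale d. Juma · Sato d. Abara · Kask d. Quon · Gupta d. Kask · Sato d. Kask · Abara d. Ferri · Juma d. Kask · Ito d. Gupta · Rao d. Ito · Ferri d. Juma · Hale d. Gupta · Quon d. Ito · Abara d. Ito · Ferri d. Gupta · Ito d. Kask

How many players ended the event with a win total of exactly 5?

Win totals: Rao 5, Hale 4, Ito 3, Gupta 1, Juma 2, Kask 2, Quon 7, Sato 8, Ferri 5, Abara 8.
Exactly 5: Rao, Ferri — 2 players.

2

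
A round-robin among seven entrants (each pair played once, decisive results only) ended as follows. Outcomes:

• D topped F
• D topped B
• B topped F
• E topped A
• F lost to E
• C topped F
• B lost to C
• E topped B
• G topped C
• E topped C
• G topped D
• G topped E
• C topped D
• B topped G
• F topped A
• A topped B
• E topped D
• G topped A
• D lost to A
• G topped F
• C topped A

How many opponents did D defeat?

2

D's results: beat B, F; lost to A, C, E, G.
That is 2 wins.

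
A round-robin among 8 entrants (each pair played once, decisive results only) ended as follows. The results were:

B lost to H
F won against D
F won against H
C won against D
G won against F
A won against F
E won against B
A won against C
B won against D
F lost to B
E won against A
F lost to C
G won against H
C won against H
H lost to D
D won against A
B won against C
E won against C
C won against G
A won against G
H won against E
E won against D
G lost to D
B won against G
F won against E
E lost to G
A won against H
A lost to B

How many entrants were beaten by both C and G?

2

C beat: D, F, G, H.
G beat: E, F, H.
Both beat: F, H — 2.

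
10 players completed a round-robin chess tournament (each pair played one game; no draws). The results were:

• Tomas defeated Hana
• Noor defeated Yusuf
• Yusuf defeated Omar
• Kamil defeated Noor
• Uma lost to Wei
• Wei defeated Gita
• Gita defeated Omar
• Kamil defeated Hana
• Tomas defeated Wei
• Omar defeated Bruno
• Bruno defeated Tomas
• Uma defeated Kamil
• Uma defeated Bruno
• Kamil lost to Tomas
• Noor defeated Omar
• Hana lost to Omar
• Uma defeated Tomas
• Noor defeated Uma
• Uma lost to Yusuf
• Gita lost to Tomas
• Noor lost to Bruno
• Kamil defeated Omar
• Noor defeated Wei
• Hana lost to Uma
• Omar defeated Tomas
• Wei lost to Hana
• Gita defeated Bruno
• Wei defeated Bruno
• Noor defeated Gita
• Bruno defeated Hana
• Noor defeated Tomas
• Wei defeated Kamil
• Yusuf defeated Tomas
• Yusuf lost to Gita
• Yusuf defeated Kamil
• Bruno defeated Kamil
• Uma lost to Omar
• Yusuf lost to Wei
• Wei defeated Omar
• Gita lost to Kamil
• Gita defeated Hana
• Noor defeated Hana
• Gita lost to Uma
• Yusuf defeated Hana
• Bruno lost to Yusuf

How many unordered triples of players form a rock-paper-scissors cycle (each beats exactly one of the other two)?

29

Win totals: Yusuf 6, Hana 1, Wei 6, Kamil 4, Noor 7, Tomas 4, Gita 4, Uma 5, Bruno 4, Omar 4.
A player with w wins dominates both others in C(w,2) triples; summing gives 15 + 0 + 15 + 6 + 21 + 6 + 6 + 10 + 6 + 6 = 91 transitive triples.
Total triples C(10,3) = 120, so cyclic triples = 120 − 91 = 29.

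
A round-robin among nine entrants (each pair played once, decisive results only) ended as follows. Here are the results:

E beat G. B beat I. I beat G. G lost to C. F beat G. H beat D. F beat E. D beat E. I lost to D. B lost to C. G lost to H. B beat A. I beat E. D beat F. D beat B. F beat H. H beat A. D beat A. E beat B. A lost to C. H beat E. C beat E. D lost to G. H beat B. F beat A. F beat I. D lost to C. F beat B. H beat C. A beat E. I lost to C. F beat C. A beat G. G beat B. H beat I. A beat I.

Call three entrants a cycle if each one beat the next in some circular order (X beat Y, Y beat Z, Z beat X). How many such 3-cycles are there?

10

Win totals: A 3, B 2, C 6, D 5, E 2, F 7, G 2, H 7, I 2.
An entrant with w wins dominates both others in C(w,2) triples; summing gives 3 + 1 + 15 + 10 + 1 + 21 + 1 + 21 + 1 = 74 transitive triples.
Total triples C(9,3) = 84, so cyclic triples = 84 − 74 = 10.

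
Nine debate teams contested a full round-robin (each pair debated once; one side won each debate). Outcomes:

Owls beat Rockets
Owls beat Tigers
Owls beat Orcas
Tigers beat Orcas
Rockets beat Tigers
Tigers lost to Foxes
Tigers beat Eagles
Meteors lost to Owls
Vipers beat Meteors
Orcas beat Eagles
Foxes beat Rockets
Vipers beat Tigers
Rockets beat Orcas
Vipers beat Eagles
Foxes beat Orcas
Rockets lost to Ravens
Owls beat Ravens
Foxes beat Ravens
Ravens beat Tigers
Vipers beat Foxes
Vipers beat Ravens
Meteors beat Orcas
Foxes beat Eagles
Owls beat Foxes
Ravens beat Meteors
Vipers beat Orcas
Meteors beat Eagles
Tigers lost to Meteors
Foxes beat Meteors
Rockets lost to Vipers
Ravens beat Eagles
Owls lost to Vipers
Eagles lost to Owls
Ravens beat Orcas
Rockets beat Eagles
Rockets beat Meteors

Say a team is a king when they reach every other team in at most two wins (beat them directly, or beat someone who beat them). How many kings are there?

1

Meteors cannot reach Owls, Foxes, Vipers, Ravens, Rockets in two steps.
Eagles cannot reach Meteors, Owls, Foxes, Vipers, Ravens, Tigers, Rockets, Orcas in two steps.
Owls cannot reach Vipers in two steps.
Foxes cannot reach Owls, Vipers in two steps.
Vipers reaches everyone (king).
Ravens cannot reach Owls, Foxes, Vipers in two steps.
Tigers cannot reach Meteors, Owls, Foxes, Vipers, Ravens, Rockets in two steps.
Rockets cannot reach Owls, Foxes, Vipers, Ravens in two steps.
Orcas cannot reach Meteors, Owls, Foxes, Vipers, Ravens, Tigers, Rockets in two steps.
Kings: Vipers — 1.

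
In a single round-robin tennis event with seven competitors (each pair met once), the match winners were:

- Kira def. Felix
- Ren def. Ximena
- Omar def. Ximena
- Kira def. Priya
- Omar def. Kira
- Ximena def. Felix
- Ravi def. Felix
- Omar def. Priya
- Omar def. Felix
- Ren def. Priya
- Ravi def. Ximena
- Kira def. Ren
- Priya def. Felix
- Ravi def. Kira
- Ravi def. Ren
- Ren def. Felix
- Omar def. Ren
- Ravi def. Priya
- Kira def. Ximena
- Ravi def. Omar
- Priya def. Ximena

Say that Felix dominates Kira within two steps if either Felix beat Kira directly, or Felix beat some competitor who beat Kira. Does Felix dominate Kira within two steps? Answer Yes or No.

Felix did not beat Kira directly.
Felix beat no one, so there is no intermediate competitor.

No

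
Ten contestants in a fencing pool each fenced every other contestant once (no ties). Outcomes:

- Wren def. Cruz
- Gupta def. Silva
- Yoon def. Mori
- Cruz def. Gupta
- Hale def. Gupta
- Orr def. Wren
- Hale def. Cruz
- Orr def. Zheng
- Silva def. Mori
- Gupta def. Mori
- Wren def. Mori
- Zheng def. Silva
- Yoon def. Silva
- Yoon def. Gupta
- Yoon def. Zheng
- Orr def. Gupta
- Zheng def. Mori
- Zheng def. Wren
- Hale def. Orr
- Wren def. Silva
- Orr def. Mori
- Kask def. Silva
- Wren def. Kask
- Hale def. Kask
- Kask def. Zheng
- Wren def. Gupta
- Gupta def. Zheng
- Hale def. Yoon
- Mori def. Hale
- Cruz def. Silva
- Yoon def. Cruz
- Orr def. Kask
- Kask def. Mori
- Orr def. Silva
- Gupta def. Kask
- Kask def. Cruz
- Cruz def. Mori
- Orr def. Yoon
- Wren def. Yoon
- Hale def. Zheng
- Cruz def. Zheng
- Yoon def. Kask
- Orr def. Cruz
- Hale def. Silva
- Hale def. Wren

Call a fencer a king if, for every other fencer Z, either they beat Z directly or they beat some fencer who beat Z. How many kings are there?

Cruz cannot reach Orr, Yoon in two steps.
Zheng cannot reach Orr in two steps.
Kask cannot reach Orr, Yoon in two steps.
Orr reaches everyone (king).
Yoon cannot reach Orr in two steps.
Wren cannot reach Orr in two steps.
Gupta cannot reach Orr, Yoon in two steps.
Hale reaches everyone (king).
Silva cannot reach Cruz, Zheng, Kask, Orr, Yoon, Wren, Gupta in two steps.
Mori reaches everyone (king).
Kings: Orr, Hale, Mori — 3.

3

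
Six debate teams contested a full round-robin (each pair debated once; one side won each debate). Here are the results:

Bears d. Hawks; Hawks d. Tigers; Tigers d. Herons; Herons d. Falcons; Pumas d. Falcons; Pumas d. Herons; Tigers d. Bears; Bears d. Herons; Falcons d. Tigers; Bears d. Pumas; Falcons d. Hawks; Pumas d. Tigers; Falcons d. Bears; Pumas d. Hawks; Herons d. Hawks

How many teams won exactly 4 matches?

Win totals: Falcons 3, Pumas 4, Hawks 1, Herons 2, Bears 3, Tigers 2.
Exactly 4: Pumas — 1 team.

1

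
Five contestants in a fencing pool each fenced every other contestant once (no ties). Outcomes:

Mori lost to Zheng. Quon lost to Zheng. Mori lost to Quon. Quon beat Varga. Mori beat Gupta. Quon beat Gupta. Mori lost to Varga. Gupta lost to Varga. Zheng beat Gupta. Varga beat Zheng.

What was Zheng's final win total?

3

Zheng's results: beat Quon, Mori, Gupta; lost to Varga.
That is 3 wins.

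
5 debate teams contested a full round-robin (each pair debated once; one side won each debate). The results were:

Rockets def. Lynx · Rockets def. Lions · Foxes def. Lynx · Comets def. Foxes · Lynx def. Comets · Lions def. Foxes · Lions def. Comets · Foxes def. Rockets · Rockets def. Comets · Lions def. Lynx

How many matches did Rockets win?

3

Rockets' results: beat Lynx, Lions, Comets; lost to Foxes.
That is 3 wins.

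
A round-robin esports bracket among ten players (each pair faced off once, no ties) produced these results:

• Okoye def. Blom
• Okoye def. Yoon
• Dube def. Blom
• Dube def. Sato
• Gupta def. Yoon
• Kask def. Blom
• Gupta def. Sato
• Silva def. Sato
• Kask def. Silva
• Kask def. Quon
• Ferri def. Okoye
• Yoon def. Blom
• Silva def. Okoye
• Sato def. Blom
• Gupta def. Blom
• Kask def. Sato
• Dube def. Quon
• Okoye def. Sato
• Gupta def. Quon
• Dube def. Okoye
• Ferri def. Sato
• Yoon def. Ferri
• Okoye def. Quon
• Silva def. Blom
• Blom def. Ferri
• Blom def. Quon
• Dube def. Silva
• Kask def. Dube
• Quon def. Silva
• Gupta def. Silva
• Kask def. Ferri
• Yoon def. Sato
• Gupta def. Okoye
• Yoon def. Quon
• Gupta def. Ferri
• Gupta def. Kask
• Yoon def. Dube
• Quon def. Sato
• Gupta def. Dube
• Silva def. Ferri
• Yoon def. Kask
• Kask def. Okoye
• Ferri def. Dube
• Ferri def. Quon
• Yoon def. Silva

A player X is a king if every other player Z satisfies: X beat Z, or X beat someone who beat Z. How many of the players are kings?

Quon cannot reach Yoon, Gupta, Kask, Dube in two steps.
Sato cannot reach Yoon, Gupta, Silva, Okoye, Kask, Dube in two steps.
Yoon cannot reach Gupta in two steps.
Gupta reaches everyone (king).
Silva cannot reach Gupta, Kask in two steps.
Okoye cannot reach Gupta in two steps.
Blom cannot reach Yoon, Gupta, Kask in two steps.
Kask cannot reach Gupta in two steps.
Dube cannot reach Gupta, Kask in two steps.
Ferri cannot reach Gupta, Kask in two steps.
Kings: Gupta — 1.

1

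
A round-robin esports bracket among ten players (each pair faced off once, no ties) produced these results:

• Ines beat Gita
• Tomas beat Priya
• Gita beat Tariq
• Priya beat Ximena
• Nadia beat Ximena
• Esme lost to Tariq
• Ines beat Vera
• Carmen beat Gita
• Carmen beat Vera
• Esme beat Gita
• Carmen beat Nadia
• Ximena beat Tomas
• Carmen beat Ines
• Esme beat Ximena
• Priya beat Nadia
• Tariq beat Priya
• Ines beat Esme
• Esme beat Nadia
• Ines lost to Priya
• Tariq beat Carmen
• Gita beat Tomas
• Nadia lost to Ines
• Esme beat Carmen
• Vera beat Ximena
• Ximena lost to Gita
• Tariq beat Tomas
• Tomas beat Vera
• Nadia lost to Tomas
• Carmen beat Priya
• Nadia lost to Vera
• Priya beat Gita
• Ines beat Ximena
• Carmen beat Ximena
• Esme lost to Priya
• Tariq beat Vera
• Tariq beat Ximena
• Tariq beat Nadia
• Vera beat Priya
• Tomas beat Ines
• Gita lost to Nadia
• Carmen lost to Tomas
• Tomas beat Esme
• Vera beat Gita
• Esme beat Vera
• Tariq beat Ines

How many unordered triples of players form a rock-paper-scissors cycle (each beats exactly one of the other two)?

22

Win totals: Vera 4, Esme 5, Carmen 6, Gita 3, Nadia 2, Priya 5, Tomas 6, Ximena 1, Ines 5, Tariq 8.
A player with w wins dominates both others in C(w,2) triples; summing gives 6 + 10 + 15 + 3 + 1 + 10 + 15 + 0 + 10 + 28 = 98 transitive triples.
Total triples C(10,3) = 120, so cyclic triples = 120 − 98 = 22.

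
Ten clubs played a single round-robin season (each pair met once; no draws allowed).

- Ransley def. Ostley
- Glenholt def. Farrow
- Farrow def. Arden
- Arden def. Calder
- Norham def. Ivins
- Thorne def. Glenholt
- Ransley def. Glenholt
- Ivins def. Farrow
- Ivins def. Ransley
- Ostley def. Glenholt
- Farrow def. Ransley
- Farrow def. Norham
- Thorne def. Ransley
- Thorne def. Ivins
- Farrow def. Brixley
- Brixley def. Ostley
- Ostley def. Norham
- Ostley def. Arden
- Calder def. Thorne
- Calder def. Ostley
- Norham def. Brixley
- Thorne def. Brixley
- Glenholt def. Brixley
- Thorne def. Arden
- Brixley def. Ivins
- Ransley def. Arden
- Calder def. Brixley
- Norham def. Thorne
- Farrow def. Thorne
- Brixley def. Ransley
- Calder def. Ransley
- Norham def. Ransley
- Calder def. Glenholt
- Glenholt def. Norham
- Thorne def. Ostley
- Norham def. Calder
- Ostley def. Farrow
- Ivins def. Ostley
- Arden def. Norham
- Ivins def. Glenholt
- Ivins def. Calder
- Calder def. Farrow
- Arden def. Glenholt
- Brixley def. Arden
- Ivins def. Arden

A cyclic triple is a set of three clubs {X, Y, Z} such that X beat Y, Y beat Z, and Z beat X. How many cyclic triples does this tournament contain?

34

Win totals: Glenholt 3, Arden 3, Brixley 4, Norham 5, Calder 6, Ransley 3, Thorne 6, Farrow 5, Ivins 6, Ostley 4.
A club with w wins dominates both others in C(w,2) triples; summing gives 3 + 3 + 6 + 10 + 15 + 3 + 15 + 10 + 15 + 6 = 86 transitive triples.
Total triples C(10,3) = 120, so cyclic triples = 120 − 86 = 34.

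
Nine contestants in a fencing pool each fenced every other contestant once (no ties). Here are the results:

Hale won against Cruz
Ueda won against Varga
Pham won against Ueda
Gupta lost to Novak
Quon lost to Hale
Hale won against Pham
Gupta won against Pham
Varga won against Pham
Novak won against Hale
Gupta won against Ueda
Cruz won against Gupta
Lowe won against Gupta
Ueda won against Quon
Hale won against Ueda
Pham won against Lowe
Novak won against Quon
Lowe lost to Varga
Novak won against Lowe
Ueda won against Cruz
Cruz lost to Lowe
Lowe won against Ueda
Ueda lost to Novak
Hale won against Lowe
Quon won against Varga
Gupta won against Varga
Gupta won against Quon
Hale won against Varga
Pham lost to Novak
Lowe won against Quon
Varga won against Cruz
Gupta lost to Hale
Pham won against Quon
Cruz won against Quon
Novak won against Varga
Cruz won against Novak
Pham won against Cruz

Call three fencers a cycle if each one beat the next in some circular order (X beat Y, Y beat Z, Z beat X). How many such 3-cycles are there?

15

Win totals: Quon 1, Varga 3, Pham 4, Lowe 4, Hale 7, Cruz 3, Gupta 4, Novak 7, Ueda 3.
A fencer with w wins dominates both others in C(w,2) triples; summing gives 0 + 3 + 6 + 6 + 21 + 3 + 6 + 21 + 3 = 69 transitive triples.
Total triples C(9,3) = 84, so cyclic triples = 84 − 69 = 15.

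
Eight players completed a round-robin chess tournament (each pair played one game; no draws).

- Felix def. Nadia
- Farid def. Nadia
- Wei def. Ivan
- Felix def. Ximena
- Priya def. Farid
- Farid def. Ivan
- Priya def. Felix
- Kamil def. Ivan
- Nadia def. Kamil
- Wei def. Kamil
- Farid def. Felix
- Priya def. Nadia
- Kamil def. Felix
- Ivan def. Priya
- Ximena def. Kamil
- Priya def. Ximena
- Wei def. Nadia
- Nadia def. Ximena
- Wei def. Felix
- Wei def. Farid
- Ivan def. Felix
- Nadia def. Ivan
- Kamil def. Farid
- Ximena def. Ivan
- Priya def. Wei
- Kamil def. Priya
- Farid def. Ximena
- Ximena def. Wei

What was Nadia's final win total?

Nadia's results: beat Ximena, Kamil, Ivan; lost to Wei, Farid, Priya, Felix.
That is 3 wins.

3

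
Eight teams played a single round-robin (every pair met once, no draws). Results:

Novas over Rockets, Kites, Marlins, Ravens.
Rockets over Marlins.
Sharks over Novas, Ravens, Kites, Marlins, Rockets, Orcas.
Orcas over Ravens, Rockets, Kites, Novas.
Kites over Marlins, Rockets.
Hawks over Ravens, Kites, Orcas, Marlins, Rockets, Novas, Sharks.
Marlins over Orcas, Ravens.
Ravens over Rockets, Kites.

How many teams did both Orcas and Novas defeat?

3

Orcas beat: Rockets, Novas, Ravens, Kites.
Novas beat: Rockets, Ravens, Marlins, Kites.
Both beat: Rockets, Ravens, Kites — 3.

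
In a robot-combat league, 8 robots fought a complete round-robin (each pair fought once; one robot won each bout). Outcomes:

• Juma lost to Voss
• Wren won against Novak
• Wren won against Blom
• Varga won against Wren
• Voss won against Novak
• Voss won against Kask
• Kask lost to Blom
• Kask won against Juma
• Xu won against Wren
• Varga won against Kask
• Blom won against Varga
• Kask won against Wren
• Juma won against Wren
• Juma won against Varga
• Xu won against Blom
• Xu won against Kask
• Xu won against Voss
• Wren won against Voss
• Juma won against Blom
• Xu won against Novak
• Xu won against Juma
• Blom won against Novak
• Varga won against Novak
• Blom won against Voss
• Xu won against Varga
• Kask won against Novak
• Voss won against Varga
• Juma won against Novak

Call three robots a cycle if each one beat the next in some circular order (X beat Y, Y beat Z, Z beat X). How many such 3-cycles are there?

8

Win totals: Voss 4, Blom 4, Novak 0, Kask 3, Juma 4, Wren 3, Varga 3, Xu 7.
A robot with w wins dominates both others in C(w,2) triples; summing gives 6 + 6 + 0 + 3 + 6 + 3 + 3 + 21 = 48 transitive triples.
Total triples C(8,3) = 56, so cyclic triples = 56 − 48 = 8.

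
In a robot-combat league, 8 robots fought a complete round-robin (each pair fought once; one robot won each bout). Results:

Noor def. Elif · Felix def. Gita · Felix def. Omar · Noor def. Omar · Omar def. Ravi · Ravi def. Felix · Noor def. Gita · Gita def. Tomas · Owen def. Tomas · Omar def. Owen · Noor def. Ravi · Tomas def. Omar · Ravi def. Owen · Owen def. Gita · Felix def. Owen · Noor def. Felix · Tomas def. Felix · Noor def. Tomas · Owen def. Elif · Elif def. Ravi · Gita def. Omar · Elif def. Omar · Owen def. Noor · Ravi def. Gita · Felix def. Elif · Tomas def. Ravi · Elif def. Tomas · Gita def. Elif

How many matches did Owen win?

Owen's results: beat Gita, Tomas, Noor, Elif; lost to Felix, Omar, Ravi.
That is 4 wins.

4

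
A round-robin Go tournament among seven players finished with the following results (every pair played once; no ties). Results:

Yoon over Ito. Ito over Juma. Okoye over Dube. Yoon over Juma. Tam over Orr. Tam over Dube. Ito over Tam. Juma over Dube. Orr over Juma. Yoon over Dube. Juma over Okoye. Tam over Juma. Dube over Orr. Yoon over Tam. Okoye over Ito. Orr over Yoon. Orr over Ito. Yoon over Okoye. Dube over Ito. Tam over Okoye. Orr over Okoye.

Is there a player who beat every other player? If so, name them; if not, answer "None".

Highest win total is Yoon with 5 (out of 6 possible).
Yoon lost to Orr, so no player went undefeated.

None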